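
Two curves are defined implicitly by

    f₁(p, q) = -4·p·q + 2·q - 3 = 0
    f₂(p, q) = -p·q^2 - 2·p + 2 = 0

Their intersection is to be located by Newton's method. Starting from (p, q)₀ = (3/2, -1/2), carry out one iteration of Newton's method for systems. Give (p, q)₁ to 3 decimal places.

(0.333, -1.333)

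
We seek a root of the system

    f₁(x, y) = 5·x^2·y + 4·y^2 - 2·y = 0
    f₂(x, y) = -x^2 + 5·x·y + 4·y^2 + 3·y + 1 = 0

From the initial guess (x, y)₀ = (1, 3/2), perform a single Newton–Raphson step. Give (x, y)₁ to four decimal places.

At (1, 3/2): F = (13.5000, 21.0000).
Jacobian J = [[10·x·y, 5·x^2 + 8·y - 2], [-2·x + 5·y, 5·x + 8·y + 3]].
At the point, J = [[15.0000, 15.0000], [5.5000, 20.0000]] (det J = 217.5000).
Solving J·Δ = −F gives Δ = (0.2069, -1.1069).
Then the next iterate is (x, y)₁ = (1.2069, 0.3931).

(1.2069, 0.3931)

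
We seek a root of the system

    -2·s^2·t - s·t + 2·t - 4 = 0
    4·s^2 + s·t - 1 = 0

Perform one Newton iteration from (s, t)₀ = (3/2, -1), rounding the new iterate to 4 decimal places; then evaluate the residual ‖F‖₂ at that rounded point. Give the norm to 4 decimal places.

2.3508

At (3/2, -1): F = (0.0000, 6.5000).
Jacobian J = [[-4·s·t - t, -2·s^2 - s + 2], [8·s + t, s]].
At the point, J = [[7.0000, -4.0000], [11.0000, 1.5000]] (det J = 54.5000).
Solving J·Δ = −F gives Δ = (-0.4771, -0.8349).
Then the next iterate is (s, t)₁ = (1.0229, -1.8349).
Re-evaluating at (1.0229, -1.8349): F = (-1.953079, 1.308378), so ‖F‖₂ = 2.3508.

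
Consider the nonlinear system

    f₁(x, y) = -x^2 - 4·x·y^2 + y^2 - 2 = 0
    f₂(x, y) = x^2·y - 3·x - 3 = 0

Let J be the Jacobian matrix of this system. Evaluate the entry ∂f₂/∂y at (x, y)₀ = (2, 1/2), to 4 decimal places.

4.0000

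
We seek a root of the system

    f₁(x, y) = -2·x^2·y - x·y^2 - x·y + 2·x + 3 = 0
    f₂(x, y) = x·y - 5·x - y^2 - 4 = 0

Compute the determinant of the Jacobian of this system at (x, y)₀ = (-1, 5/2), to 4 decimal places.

J = [[-4·x·y - y^2 - y + 2, -2·x^2 - 2·x·y - x], [y - 5, x - 2·y]].
At the point, J = [[3.2500, 4.0000], [-2.5000, -6.0000]].
det J = -9.5000.

-9.5000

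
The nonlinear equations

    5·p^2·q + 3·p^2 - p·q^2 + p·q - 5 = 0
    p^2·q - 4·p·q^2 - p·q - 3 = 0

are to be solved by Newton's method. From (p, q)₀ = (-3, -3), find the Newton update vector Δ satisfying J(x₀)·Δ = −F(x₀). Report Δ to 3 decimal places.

At (-3, -3): F = (-77.000, 69.000).
Jacobian J = [[10·p·q + 6·p - q^2 + q, 5·p^2 - 2·p·q + p], [2·p·q - 4·q^2 - q, p^2 - 8·p·q - p]].
At the point, J = [[60.000, 24.000], [-15.000, -60.000]] (det J = -3240.000).
Solving J·Δ = −F gives Δ = (0.915, 0.921).

(0.915, 0.921)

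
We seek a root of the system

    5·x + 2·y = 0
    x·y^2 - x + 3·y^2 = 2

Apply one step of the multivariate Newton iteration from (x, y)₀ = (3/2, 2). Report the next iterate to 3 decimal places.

(-0.619, 1.548)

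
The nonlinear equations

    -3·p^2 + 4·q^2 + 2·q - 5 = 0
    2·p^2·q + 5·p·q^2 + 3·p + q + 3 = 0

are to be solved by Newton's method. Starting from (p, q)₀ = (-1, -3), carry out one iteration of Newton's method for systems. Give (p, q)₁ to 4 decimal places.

(-0.6957, -1.9170)

At (-1, -3): F = (22.0000, -54.0000).
Jacobian J = [[-6·p, 8·q + 2], [4·p·q + 5·q^2 + 3, 2·p^2 + 10·p·q + 1]].
At the point, J = [[6.0000, -22.0000], [60.0000, 33.0000]] (det J = 1518.0000).
Solving J·Δ = −F gives Δ = (0.3043, 1.0830).
Then the next iterate is (p, q)₁ = (-0.6957, -1.9170).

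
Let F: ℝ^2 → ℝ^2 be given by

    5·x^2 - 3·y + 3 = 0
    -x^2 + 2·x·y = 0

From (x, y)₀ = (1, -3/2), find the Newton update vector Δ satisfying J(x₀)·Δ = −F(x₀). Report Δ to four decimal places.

At (1, -3/2): F = (12.5000, -4.0000).
Jacobian J = [[10·x, -3], [-2·x + 2·y, 2·x]].
At the point, J = [[10.0000, -3.0000], [-5.0000, 2.0000]] (det J = 5.0000).
Solving J·Δ = −F gives Δ = (-2.6000, -4.5000).

(-2.6000, -4.5000)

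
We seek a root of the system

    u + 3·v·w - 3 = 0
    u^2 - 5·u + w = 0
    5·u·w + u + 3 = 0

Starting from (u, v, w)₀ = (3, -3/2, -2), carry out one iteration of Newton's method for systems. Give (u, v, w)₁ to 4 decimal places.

At (3, -3/2, -2): F = (9.0000, -8.0000, -24.0000).
Jacobian J = [[1, 3·w, 3·v], [2·u - 5, 0, 1], [5·w + 1, 0, 5·u]].
At the point, J = [[1.0000, -6.0000, -4.5000], [1.0000, 0.0000, 1.0000], [-9.0000, 0.0000, 15.0000]] (det J = 144.0000).
Solving J·Δ = −F gives Δ = (4.0000, -0.8333, 4.0000).
Then the next iterate is (u, v, w)₁ = (7.0000, -2.3333, 2.0000).

(7.0000, -2.3333, 2.0000)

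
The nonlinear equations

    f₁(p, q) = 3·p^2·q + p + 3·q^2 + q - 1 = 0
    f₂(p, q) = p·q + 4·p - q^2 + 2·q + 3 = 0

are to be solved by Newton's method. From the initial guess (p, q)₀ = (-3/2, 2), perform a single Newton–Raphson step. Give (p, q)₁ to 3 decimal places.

(-0.975, 1.186)

At (-3/2, 2): F = (25.000, -6.000).
Jacobian J = [[6·p·q + 1, 3·p^2 + 6·q + 1], [q + 4, p - 2·q + 2]].
At the point, J = [[-17.000, 19.750], [6.000, -3.500]] (det J = -59.000).
Solving J·Δ = −F gives Δ = (0.525, -0.814).
Then the next iterate is (p, q)₁ = (-0.975, 1.186).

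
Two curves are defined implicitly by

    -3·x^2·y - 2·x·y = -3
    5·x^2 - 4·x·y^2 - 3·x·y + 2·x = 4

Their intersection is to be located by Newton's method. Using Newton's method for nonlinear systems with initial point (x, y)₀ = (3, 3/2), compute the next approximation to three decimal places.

(1.823, 1.161)

At (3, 3/2): F = (-46.500, 6.500).
Jacobian J = [[-6·x·y - 2·y, -3·x^2 - 2·x], [10·x - 4·y^2 - 3·y + 2, -8·x·y - 3·x]].
At the point, J = [[-30.000, -33.000], [18.500, -45.000]] (det J = 1960.500).
Solving J·Δ = −F gives Δ = (-1.177, -0.339).
Then the next iterate is (x, y)₁ = (1.823, 1.161).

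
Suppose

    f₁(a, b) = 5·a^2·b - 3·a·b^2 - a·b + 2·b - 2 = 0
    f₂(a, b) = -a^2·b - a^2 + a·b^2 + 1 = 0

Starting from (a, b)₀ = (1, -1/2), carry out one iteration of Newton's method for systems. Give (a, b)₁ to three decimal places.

(0.725, -0.022)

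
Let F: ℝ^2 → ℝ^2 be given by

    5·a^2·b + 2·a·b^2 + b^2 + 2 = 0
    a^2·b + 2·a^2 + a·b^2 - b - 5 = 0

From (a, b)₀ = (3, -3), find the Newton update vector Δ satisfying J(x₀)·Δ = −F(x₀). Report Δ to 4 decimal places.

(-0.9170, 1.3249)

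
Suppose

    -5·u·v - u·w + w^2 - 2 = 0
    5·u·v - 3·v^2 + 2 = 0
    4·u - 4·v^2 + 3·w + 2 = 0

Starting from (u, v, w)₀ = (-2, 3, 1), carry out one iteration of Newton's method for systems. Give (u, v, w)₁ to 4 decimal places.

At (-2, 3, 1): F = (31.0000, -55.0000, -39.0000).
Jacobian J = [[-5·v - w, -5·u, -u + 2·w], [5·v, 5·u - 6·v, 0], [4, -8·v, 3]].
At the point, J = [[-16.0000, 10.0000, 4.0000], [15.0000, -28.0000, 0.0000], [4.0000, -24.0000, 3.0000]] (det J = -98.0000).
Solving J·Δ = −F gives Δ = (-0.4286, -2.1939, -3.9796).
Then the next iterate is (u, v, w)₁ = (-2.4286, 0.8061, -2.9796).

(-2.4286, 0.8061, -2.9796)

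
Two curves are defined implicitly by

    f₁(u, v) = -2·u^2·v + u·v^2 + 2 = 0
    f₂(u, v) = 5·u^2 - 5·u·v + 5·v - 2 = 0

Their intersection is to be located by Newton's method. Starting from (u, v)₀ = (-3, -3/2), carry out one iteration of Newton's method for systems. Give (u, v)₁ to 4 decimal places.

(-1.9140, -0.9283)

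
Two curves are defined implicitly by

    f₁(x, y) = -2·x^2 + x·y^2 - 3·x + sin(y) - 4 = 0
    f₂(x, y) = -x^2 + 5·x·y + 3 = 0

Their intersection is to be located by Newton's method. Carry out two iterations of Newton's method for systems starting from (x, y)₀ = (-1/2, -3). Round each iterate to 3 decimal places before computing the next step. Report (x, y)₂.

At (-1/2, -3): F = (-7.64112, 10.250).
Jacobian J = [[-4·x + y^2 - 3, 2·x·y + cos(y)], [-2·x + 5·y, 5·x]].
At the point, J = [[8.000, 2.01001], [-14.000, -2.500]] (det J = 8.14011).
Solving J·Δ = −F gives Δ = (0.184, 3.068).
Then the next iterate is (x, y)₁ = (-0.316, 0.068).
Round to (-0.316, 0.068) and repeat: F = (-3.18523, 2.79270), J = [[-1.73138, 0.95471], [0.972, -1.580]].
Δ = (-1.309, 0.962), so (x, y)₂ = (-1.625, 1.030).

(-1.625, 1.030)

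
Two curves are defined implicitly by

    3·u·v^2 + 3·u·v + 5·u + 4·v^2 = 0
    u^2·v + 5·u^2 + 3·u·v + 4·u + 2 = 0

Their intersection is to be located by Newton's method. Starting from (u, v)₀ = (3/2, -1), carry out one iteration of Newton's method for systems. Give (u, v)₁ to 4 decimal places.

At (3/2, -1): F = (11.5000, 12.5000).
Jacobian J = [[3·v^2 + 3·v + 5, 6·u·v + 3·u + 8·v], [2·u·v + 10·u + 3·v + 4, u^2 + 3·u]].
At the point, J = [[5.0000, -12.5000], [13.0000, 6.7500]] (det J = 196.2500).
Solving J·Δ = −F gives Δ = (-1.1917, 0.4433).
Then the next iterate is (u, v)₁ = (0.3083, -0.5567).

(0.3083, -0.5567)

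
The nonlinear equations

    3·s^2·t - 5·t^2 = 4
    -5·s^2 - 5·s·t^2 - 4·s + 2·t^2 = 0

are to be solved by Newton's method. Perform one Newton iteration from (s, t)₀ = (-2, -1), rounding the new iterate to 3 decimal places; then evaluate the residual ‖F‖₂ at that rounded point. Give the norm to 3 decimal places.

7.519

At (-2, -1): F = (-21.000, 0.000).
Jacobian J = [[6·s·t, 3·s^2 - 10·t], [-10·s - 5·t^2 - 4, -10·s·t + 4·t]].
At the point, J = [[12.000, 22.000], [11.000, -24.000]] (det J = -530.000).
Solving J·Δ = −F gives Δ = (0.951, 0.436).
Then the next iterate is (s, t)₁ = (-1.049, -0.564).
Re-evaluating at (-1.049, -0.564): F = (-7.45236, 0.99860), so ‖F‖₂ = 7.519.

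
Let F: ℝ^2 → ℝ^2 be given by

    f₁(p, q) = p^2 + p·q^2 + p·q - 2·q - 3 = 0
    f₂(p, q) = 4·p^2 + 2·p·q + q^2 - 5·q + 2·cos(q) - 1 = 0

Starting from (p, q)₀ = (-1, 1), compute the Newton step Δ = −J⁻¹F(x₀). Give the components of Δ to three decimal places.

At (-1, 1): F = (-6.000, -1.91940).
Jacobian J = [[2·p + q^2 + q, 2·p·q + p - 2], [8·p + 2·q, 2·p + 2·q - 2·sin(q) - 5]].
At the point, J = [[0.000, -5.000], [-6.000, -6.68294]] (det J = -30.000).
Solving J·Δ = −F gives Δ = (1.017, -1.200).

(1.017, -1.200)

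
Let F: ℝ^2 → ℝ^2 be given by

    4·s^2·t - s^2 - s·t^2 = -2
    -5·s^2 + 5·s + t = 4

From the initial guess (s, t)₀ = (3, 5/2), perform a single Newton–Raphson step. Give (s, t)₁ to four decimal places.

(1.7329, 2.3217)

At (3, 5/2): F = (64.2500, -31.5000).
Jacobian J = [[8·s·t - 2·s - t^2, 4·s^2 - 2·s·t], [-10·s + 5, 1]].
At the point, J = [[47.7500, 21.0000], [-25.0000, 1.0000]] (det J = 572.7500).
Solving J·Δ = −F gives Δ = (-1.2671, -0.1783).
Then the next iterate is (s, t)₁ = (1.7329, 2.3217).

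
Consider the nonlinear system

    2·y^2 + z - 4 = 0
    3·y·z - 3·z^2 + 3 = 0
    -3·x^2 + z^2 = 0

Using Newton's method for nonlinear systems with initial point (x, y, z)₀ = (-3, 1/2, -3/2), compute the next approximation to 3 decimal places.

At (-3, 1/2, -3/2): F = (-5.000, -6.000, -24.750).
Jacobian J = [[0, 4·y, 1], [0, 3·z, 3·y - 6·z], [-6·x, 0, 2·z]].
At the point, J = [[0.000, 2.000, 1.000], [0.000, -4.500, 10.500], [18.000, 0.000, -3.000]] (det J = 459.000).
Solving J·Δ = −F gives Δ = (1.600, 1.824, 1.353).
Then the next iterate is (x, y, z)₁ = (-1.400, 2.324, -0.147).

(-1.400, 2.324, -0.147)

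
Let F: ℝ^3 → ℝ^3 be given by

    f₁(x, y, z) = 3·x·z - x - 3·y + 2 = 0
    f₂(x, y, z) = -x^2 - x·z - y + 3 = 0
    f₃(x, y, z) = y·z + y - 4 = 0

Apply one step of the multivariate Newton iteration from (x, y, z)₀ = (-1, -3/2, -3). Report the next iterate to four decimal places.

(1.3455, 3.4545, -10.2727)

At (-1, -3/2, -3): F = (16.5000, 0.5000, -1.0000).
Jacobian J = [[3·z - 1, -3, 3·x], [-2·x - z, -1, -x], [0, z + 1, y]].
At the point, J = [[-10.0000, -3.0000, -3.0000], [5.0000, -1.0000, 1.0000], [0.0000, -2.0000, -1.5000]] (det J = -27.5000).
Solving J·Δ = −F gives Δ = (2.3455, 4.9545, -7.2727).
Then the next iterate is (x, y, z)₁ = (1.3455, 3.4545, -10.2727).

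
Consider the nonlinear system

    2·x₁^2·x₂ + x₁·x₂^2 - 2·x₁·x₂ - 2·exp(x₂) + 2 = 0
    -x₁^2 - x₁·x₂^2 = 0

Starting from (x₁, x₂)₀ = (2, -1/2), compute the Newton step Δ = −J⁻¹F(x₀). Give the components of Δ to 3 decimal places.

(0.981, 4.335)

At (2, -1/2): F = (-0.71306, -4.500).
Jacobian J = [[4·x₁·x₂ + x₂^2 - 2·x₂, 2·x₁^2 + 2·x₁·x₂ - 2·x₁ - 2·exp(x₂)], [-2·x₁ - x₂^2, -2·x₁·x₂]].
At the point, J = [[-2.750, 0.78694], [-4.250, 2.000]] (det J = -2.15551).
Solving J·Δ = −F gives Δ = (0.981, 4.335).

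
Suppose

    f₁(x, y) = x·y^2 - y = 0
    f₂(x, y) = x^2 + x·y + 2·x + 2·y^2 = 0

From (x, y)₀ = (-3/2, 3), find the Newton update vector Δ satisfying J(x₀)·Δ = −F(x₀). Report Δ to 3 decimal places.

(0.400, -1.290)

At (-3/2, 3): F = (-16.500, 12.750).
Jacobian J = [[y^2, 2·x·y - 1], [2·x + y + 2, x + 4·y]].
At the point, J = [[9.000, -10.000], [2.000, 10.500]] (det J = 114.500).
Solving J·Δ = −F gives Δ = (0.400, -1.290).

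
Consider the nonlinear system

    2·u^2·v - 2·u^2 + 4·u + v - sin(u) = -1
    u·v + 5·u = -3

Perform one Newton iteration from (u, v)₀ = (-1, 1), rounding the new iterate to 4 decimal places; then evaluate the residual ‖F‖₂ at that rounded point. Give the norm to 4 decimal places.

0.1661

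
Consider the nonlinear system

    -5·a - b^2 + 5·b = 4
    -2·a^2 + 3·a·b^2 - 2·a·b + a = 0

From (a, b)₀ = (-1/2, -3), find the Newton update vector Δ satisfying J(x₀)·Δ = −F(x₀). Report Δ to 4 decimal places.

(-0.1401, 2.2545)

At (-1/2, -3): F = (-25.5000, -17.5000).
Jacobian J = [[-5, -2·b + 5], [-4·a + 3·b^2 - 2·b + 1, 6·a·b - 2·a]].
At the point, J = [[-5.0000, 11.0000], [36.0000, 10.0000]] (det J = -446.0000).
Solving J·Δ = −F gives Δ = (-0.1401, 2.2545).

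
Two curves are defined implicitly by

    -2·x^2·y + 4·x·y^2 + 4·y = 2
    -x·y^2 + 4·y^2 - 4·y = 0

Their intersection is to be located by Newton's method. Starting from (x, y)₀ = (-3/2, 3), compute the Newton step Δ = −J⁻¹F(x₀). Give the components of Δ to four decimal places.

(0.2414, -1.2182)

At (-3/2, 3): F = (-57.5000, 37.5000).
Jacobian J = [[-4·x·y + 4·y^2, -2·x^2 + 8·x·y + 4], [-y^2, -2·x·y + 8·y - 4]].
At the point, J = [[54.0000, -36.5000], [-9.0000, 29.0000]] (det J = 1237.5000).
Solving J·Δ = −F gives Δ = (0.2414, -1.2182).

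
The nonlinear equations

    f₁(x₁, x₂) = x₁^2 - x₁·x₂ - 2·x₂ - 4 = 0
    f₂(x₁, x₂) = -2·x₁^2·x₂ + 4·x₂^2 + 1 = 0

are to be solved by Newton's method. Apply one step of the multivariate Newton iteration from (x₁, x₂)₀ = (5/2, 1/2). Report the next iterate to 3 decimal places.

(2.185, 0.185)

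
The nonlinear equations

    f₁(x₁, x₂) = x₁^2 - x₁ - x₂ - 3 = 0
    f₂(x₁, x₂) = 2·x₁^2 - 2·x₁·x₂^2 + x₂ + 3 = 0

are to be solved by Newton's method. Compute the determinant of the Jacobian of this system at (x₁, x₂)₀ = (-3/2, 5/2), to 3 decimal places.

J = [[2·x₁ - 1, -1], [4·x₁ - 2·x₂^2, -4·x₁·x₂ + 1]].
At the point, J = [[-4.000, -1.000], [-18.500, 16.000]].
det J = -82.500.

-82.500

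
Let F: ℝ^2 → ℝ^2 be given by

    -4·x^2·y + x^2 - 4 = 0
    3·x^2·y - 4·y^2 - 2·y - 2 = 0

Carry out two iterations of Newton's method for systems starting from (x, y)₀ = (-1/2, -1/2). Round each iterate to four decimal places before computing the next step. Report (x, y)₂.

(-1.8648, 0.3327)

At (-1/2, -1/2): F = (-3.2500, -2.3750).
Jacobian J = [[-8·x·y + 2·x, -4·x^2], [6·x·y, 3·x^2 - 8·y - 2]].
At the point, J = [[-3.0000, -1.0000], [1.5000, 2.7500]] (det J = -6.7500).
Solving J·Δ = −F gives Δ = (-1.6759, 1.7778).
Then the next iterate is (x, y)₁ = (-2.1759, 1.2778).
Round to (-2.1759, 1.2778) and repeat: F = (-23.464644, 7.062697), J = [[17.891120, -18.938163], [-16.682190, 1.981222]].
Δ = (0.3111, -0.9451), so (x, y)₂ = (-1.8648, 0.3327).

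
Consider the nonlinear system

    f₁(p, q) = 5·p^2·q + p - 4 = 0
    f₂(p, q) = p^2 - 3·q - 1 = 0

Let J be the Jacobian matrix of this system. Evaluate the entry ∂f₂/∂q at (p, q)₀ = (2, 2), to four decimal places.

-3.0000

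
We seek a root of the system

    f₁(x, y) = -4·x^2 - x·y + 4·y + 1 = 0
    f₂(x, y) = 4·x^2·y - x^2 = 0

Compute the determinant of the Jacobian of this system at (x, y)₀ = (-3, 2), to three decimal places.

1086.000

J = [[-8·x - y, -x + 4], [8·x·y - 2·x, 4·x^2]].
At the point, J = [[22.000, 7.000], [-42.000, 36.000]].
det J = 1086.000.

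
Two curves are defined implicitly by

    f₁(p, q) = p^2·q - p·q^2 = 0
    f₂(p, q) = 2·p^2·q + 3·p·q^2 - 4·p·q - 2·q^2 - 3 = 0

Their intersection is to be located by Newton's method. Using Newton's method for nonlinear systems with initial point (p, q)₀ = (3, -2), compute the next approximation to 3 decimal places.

(2.112, -1.248)

At (3, -2): F = (-30.000, 13.000).
Jacobian J = [[2·p·q - q^2, p^2 - 2·p·q], [4·p·q + 3·q^2 - 4·q, 2·p^2 + 6·p·q - 4·p - 4·q]].
At the point, J = [[-16.000, 21.000], [-4.000, -22.000]] (det J = 436.000).
Solving J·Δ = −F gives Δ = (-0.888, 0.752).
Then the next iterate is (p, q)₁ = (2.112, -1.248).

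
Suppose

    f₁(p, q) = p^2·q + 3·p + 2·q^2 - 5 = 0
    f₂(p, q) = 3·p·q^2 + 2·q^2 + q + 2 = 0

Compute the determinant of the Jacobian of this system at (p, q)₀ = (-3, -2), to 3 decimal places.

J = [[2·p·q + 3, p^2 + 4·q], [3·q^2, 6·p·q + 4·q + 1]].
At the point, J = [[15.000, 1.000], [12.000, 29.000]].
det J = 423.000.

423.000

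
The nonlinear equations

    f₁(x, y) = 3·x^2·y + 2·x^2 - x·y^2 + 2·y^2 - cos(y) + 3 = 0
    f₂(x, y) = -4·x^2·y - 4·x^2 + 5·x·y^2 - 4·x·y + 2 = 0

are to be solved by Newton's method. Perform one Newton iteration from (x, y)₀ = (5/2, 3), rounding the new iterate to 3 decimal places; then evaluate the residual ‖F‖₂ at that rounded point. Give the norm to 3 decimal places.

21.155

At (5/2, 3): F = (68.23999, -15.500).
Jacobian J = [[6·x·y + 4·x - y^2, 3·x^2 - 2·x·y + 4·y + sin(y)], [-8·x·y - 8·x + 5·y^2 - 4·y, -4·x^2 + 10·x·y - 4·x]].
At the point, J = [[46.000, 15.89112], [-47.000, 40.000]] (det J = 2586.88264).
Solving J·Δ = −F gives Δ = (-1.150, -0.964).
Then the next iterate is (x, y)₁ = (1.350, 2.036).
Re-evaluating at (1.350, 2.036): F = (20.91988, -3.14609), so ‖F‖₂ = 21.155.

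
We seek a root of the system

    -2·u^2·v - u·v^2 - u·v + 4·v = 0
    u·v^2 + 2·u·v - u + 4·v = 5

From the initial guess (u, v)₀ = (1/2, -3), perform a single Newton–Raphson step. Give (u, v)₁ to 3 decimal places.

At (1/2, -3): F = (-13.500, -16.000).
Jacobian J = [[-4·u·v - v^2 - v, -2·u^2 - 2·u·v - u + 4], [v^2 + 2·v - 1, 2·u·v + 2·u + 4]].
At the point, J = [[0.000, 6.000], [2.000, 2.000]] (det J = -12.000).
Solving J·Δ = −F gives Δ = (5.750, 2.250).
Then the next iterate is (u, v)₁ = (6.250, -0.750).

(6.250, -0.750)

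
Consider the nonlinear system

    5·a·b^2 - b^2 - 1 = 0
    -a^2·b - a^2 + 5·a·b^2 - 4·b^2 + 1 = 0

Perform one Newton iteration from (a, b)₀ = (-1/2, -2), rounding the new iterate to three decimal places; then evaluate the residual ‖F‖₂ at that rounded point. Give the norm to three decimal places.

8.063

At (-1/2, -2): F = (-15.000, -24.750).
Jacobian J = [[5·b^2, 10·a·b - 2·b], [-2·a·b - 2·a + 5·b^2, -a^2 + 10·a·b - 8·b]].
At the point, J = [[20.000, 14.000], [19.000, 25.750]] (det J = 249.000).
Solving J·Δ = −F gives Δ = (0.160, 0.843).
Then the next iterate is (a, b)₁ = (-0.340, -1.157).
Re-evaluating at (-0.340, -1.157): F = (-4.61435, -6.61215), so ‖F‖₂ = 8.063.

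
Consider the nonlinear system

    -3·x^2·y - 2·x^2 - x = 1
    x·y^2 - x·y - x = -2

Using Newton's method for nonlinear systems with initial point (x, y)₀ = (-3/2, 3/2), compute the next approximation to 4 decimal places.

(-0.4787, 2.2066)

At (-3/2, 3/2): F = (-14.1250, 2.3750).
Jacobian J = [[-6·x·y - 4·x - 1, -3·x^2], [y^2 - y - 1, 2·x·y - x]].
At the point, J = [[18.5000, -6.7500], [-0.2500, -3.0000]] (det J = -57.1875).
Solving J·Δ = −F gives Δ = (1.0213, 0.7066).
Then the next iterate is (x, y)₁ = (-0.4787, 2.2066).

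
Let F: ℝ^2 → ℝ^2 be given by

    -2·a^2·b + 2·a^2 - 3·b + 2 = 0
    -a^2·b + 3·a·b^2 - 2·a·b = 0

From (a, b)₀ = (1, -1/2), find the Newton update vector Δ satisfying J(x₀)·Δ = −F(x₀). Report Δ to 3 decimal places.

(-1.247, -0.197)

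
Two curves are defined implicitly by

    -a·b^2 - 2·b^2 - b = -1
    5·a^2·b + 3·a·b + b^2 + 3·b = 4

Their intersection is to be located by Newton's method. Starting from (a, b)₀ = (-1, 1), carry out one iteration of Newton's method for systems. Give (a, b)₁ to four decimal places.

At (-1, 1): F = (-1.0000, 2.0000).
Jacobian J = [[-b^2, -2·a·b - 4·b - 1], [10·a·b + 3·b, 5·a^2 + 3·a + 2·b + 3]].
At the point, J = [[-1.0000, -3.0000], [-7.0000, 7.0000]] (det J = -28.0000).
Solving J·Δ = −F gives Δ = (-0.0357, -0.3214).
Then the next iterate is (a, b)₁ = (-1.0357, 0.6786).

(-1.0357, 0.6786)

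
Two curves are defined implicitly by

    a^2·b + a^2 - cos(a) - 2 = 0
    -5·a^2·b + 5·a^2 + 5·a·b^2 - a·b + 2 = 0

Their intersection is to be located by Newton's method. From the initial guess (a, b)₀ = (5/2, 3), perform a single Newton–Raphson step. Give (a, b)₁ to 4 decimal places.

At (5/2, 3): F = (23.801144, 44.5000).
Jacobian J = [[2·a·b + 2·a + sin(a), a^2], [-10·a·b + 10·a + 5·b^2 - b, -5·a^2 + 10·a·b - a]].
At the point, J = [[20.598472, 6.2500], [-8.0000, 41.2500]] (det J = 899.686976).
Solving J·Δ = −F gives Δ = (-0.7821, -1.2305).
Then the next iterate is (a, b)₁ = (1.7179, 1.7695).

(1.7179, 1.7695)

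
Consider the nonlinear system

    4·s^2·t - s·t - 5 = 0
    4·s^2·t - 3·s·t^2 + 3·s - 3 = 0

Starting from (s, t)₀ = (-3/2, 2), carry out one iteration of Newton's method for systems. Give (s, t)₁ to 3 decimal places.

At (-3/2, 2): F = (16.000, 28.500).
Jacobian J = [[8·s·t - t, 4·s^2 - s], [8·s·t - 3·t^2 + 3, 4·s^2 - 6·s·t]].
At the point, J = [[-26.000, 10.500], [-33.000, 27.000]] (det J = -355.500).
Solving J·Δ = −F gives Δ = (0.373, -0.599).
Then the next iterate is (s, t)₁ = (-1.127, 1.401).

(-1.127, 1.401)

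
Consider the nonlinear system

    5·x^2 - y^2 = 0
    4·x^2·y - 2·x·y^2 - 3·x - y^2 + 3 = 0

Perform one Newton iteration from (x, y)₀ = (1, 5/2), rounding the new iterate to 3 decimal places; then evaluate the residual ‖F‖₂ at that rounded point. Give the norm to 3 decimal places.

At (1, 5/2): F = (-1.250, -8.750).
Jacobian J = [[10·x, -2·y], [8·x·y - 2·y^2 - 3, 4·x^2 - 4·x·y - 2·y]].
At the point, J = [[10.000, -5.000], [4.500, -11.000]] (det J = -87.500).
Solving J·Δ = −F gives Δ = (-0.343, -0.936).
Then the next iterate is (x, y)₁ = (0.657, 1.564).
Re-evaluating at (0.657, 1.564): F = (-0.28785, -1.93087), so ‖F‖₂ = 1.952.

1.952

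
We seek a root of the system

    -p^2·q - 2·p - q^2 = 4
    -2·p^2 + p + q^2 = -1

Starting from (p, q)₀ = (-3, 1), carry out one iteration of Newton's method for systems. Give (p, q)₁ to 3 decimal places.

At (-3, 1): F = (-8.000, -19.000).
Jacobian J = [[-2·p·q - 2, -p^2 - 2·q], [-4·p + 1, 2·q]].
At the point, J = [[4.000, -11.000], [13.000, 2.000]] (det J = 151.000).
Solving J·Δ = −F gives Δ = (1.490, -0.185).
Then the next iterate is (p, q)₁ = (-1.510, 0.815).

(-1.510, 0.815)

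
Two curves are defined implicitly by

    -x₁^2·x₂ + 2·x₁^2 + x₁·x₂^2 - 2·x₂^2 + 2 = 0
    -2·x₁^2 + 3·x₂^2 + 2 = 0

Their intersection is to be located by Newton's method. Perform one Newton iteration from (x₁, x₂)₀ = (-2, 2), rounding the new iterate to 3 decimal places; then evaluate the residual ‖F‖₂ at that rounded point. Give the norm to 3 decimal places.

At (-2, 2): F = (-14.000, 6.000).
Jacobian J = [[-2·x₁·x₂ + 4·x₁ + x₂^2, -x₁^2 + 2·x₁·x₂ - 4·x₂], [-4·x₁, 6·x₂]].
At the point, J = [[4.000, -20.000], [8.000, 12.000]] (det J = 208.000).
Solving J·Δ = −F gives Δ = (0.231, -0.654).
Then the next iterate is (x₁, x₂)₁ = (-1.769, 1.346).
Re-evaluating at (-1.769, 1.346): F = (-2.78176, 1.17643), so ‖F‖₂ = 3.020.

3.020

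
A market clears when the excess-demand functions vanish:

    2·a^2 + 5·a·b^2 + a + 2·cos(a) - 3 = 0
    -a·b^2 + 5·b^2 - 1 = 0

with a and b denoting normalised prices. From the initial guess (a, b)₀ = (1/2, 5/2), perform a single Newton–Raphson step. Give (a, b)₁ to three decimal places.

At (1/2, 5/2): F = (15.38017, 27.125).
Jacobian J = [[4·a + 5·b^2 - 2·sin(a) + 1, 10·a·b], [-b^2, -2·a·b + 10·b]].
At the point, J = [[33.29115, 12.500], [-6.250, 22.500]] (det J = 827.17585).
Solving J·Δ = −F gives Δ = (-0.008, -1.208).
Then the next iterate is (a, b)₁ = (0.492, 1.292).

(0.492, 1.292)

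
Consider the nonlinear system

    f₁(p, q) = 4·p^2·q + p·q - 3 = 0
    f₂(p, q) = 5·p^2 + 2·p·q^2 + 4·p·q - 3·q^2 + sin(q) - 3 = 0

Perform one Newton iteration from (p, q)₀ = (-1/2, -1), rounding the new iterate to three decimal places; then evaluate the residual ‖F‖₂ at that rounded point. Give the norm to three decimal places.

2.812

At (-1/2, -1): F = (-3.500, -4.59147).
Jacobian J = [[8·p·q + q, 4·p^2 + p], [10·p + 2·q^2 + 4·q, 4·p·q + 4·p - 6·q + cos(q)]].
At the point, J = [[3.000, 0.500], [-7.000, 6.54030]] (det J = 23.12091).
Solving J·Δ = −F gives Δ = (0.891, 1.655).
Then the next iterate is (p, q)₁ = (0.391, 0.655).
Re-evaluating at (0.391, 0.655): F = (-2.34335, -1.55359), so ‖F‖₂ = 2.812.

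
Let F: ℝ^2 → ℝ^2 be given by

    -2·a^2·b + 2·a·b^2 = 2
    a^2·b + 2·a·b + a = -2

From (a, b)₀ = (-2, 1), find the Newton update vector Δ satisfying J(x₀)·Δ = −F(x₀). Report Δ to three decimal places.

(0.000, -0.875)

At (-2, 1): F = (-14.000, 0.000).
Jacobian J = [[-4·a·b + 2·b^2, -2·a^2 + 4·a·b], [2·a·b + 2·b + 1, a^2 + 2·a]].
At the point, J = [[10.000, -16.000], [-1.000, 0.000]] (det J = -16.000).
Solving J·Δ = −F gives Δ = (0.000, -0.875).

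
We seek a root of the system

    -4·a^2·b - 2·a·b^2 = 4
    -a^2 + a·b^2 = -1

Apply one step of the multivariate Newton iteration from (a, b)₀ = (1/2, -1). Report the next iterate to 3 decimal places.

At (1/2, -1): F = (-4.000, 1.250).
Jacobian J = [[-8·a·b - 2·b^2, -4·a^2 - 4·a·b], [-2·a + b^2, 2·a·b]].
At the point, J = [[2.000, 1.000], [0.000, -1.000]] (det J = -2.000).
Solving J·Δ = −F gives Δ = (1.375, 1.250).
Then the next iterate is (a, b)₁ = (1.875, 0.250).

(1.875, 0.250)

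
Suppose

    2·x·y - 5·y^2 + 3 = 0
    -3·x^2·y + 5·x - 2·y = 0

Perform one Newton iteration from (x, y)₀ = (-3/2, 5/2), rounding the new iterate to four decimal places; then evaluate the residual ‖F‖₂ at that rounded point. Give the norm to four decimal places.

12.4028

At (-3/2, 5/2): F = (-35.7500, -29.3750).
Jacobian J = [[2·y, 2·x - 10·y], [-6·x·y + 5, -3·x^2 - 2]].
At the point, J = [[5.0000, -28.0000], [27.5000, -8.7500]] (det J = 726.2500).
Solving J·Δ = −F gives Δ = (0.7018, -1.1515).
Then the next iterate is (x, y)₁ = (-0.7982, 1.3485).
Re-evaluating at (-0.7982, 1.3485): F = (-8.245007, -9.265482), so ‖F‖₂ = 12.4028.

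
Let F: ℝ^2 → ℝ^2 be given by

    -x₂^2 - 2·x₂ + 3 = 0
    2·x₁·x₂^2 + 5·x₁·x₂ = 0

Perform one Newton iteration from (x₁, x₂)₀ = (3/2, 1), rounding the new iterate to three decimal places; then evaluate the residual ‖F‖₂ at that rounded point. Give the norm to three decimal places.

0.000

At (3/2, 1): F = (0.000, 10.500).
Jacobian J = [[0, -2·x₂ - 2], [2·x₂^2 + 5·x₂, 4·x₁·x₂ + 5·x₁]].
At the point, J = [[0.000, -4.000], [7.000, 13.500]] (det J = 28.000).
Solving J·Δ = −F gives Δ = (-1.500, 0.000).
Then the next iterate is (x₁, x₂)₁ = (0.000, 1.000).
Re-evaluating at (0.000, 1.000): F = (0.000, 0.000), so ‖F‖₂ = 0.000.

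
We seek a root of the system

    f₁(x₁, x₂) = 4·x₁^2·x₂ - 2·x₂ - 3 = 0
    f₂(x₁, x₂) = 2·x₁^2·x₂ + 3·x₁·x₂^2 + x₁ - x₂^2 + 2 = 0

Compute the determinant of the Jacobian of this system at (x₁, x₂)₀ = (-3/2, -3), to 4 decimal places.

1028.0000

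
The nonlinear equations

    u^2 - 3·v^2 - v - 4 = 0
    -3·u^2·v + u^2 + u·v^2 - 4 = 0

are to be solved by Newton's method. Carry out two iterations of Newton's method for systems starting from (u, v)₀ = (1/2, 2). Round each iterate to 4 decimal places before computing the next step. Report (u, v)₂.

At (1/2, 2): F = (-17.7500, -3.2500).
Jacobian J = [[2·u, -6·v - 1], [-6·u·v + 2·u + v^2, -3·u^2 + 2·u·v]].
At the point, J = [[1.0000, -13.0000], [-1.0000, 1.2500]] (det J = -11.7500).
Solving J·Δ = −F gives Δ = (-5.4840, -1.7872).
Then the next iterate is (u, v)₁ = (-4.9840, 0.2128).
Round to (-4.9840, 0.2128) and repeat: F = (20.491604, 4.756542), J = [[-9.9680, -2.2768], [-3.559145, -76.641958]].
Δ = (2.0635, -0.0338), so (u, v)₂ = (-2.9205, 0.1790).

(-2.9205, 0.1790)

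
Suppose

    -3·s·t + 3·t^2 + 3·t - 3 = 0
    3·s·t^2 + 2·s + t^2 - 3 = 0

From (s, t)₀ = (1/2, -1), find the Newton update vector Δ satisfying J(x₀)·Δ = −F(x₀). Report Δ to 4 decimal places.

At (1/2, -1): F = (-1.5000, 0.5000).
Jacobian J = [[-3·t, -3·s + 6·t + 3], [3·t^2 + 2, 6·s·t + 2·t]].
At the point, J = [[3.0000, -4.5000], [5.0000, -5.0000]] (det J = 7.5000).
Solving J·Δ = −F gives Δ = (-1.3000, -1.2000).

(-1.3000, -1.2000)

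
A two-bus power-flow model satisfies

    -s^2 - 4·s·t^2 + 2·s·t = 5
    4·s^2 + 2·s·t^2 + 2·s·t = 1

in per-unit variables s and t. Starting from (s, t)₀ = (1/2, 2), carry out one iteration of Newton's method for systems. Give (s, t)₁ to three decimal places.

At (1/2, 2): F = (-11.250, 6.000).
Jacobian J = [[-2·s - 4·t^2 + 2·t, -8·s·t + 2·s], [8·s + 2·t^2 + 2·t, 4·s·t + 2·s]].
At the point, J = [[-13.000, -7.000], [16.000, 5.000]] (det J = 47.000).
Solving J·Δ = −F gives Δ = (0.303, -2.170).
Then the next iterate is (s, t)₁ = (0.803, -0.170).

(0.803, -0.170)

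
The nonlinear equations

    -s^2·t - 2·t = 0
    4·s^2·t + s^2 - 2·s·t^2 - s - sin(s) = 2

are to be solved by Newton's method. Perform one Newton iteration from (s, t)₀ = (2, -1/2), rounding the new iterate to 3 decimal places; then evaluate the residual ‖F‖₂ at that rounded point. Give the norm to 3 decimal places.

At (2, -1/2): F = (3.000, -9.90930).
Jacobian J = [[-2·s·t, -s^2 - 2], [8·s·t + 2·s - 2·t^2 - cos(s) - 1, 4·s^2 - 4·s·t]].
At the point, J = [[2.000, -6.000], [-5.08385, 20.000]] (det J = 9.49688).
Solving J·Δ = −F gives Δ = (-0.057, 0.481).
Then the next iterate is (s, t)₁ = (1.943, -0.019).
Re-evaluating at (1.943, -0.019): F = (0.10973, -1.38760), so ‖F‖₂ = 1.392.

1.392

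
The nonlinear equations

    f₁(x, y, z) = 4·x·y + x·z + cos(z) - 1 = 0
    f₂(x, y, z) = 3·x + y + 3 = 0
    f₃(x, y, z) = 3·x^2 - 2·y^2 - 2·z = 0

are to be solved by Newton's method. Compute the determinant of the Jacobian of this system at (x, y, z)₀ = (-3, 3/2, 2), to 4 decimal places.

-88.0000

J = [[4·y + z, 4·x, x - sin(z)], [3, 1, 0], [6·x, -4·y, -2]].
At the point, J = [[8.0000, -12.0000, -3.909297], [3.0000, 1.0000, 0.0000], [-18.0000, -6.0000, -2.0000]].
det J = -88.0000.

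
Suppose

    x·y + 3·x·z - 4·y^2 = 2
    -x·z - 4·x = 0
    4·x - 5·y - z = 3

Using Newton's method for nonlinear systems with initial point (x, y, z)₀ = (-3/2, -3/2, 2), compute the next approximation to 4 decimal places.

(-0.4259, -1.0000, 0.2963)

At (-3/2, -3/2, 2): F = (-17.7500, 9.0000, -3.5000).
Jacobian J = [[y + 3·z, x - 8·y, 3·x], [-z - 4, 0, -x], [4, -5, -1]].
At the point, J = [[4.5000, 10.5000, -4.5000], [-6.0000, 0.0000, 1.5000], [4.0000, -5.0000, -1.0000]] (det J = -101.2500).
Solving J·Δ = −F gives Δ = (1.0741, 0.5000, -1.7037).
Then the next iterate is (x, y, z)₁ = (-0.4259, -1.0000, 0.2963).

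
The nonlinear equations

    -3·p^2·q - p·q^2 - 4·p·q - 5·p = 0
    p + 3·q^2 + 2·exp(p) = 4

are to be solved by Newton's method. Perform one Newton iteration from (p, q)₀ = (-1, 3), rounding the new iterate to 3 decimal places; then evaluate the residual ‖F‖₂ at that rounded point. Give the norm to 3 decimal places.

6.010

At (-1, 3): F = (17.000, 22.73576).
Jacobian J = [[-6·p·q - q^2 - 4·q - 5, -3·p^2 - 2·p·q - 4·p], [2·exp(p) + 1, 6·q]].
At the point, J = [[-8.000, 7.000], [1.73576, 18.000]] (det J = -156.15031).
Solving J·Δ = −F gives Δ = (0.940, -1.354).
Then the next iterate is (p, q)₁ = (-0.060, 1.646).
Re-evaluating at (-0.060, 1.646): F = (0.83982, 5.95148), so ‖F‖₂ = 6.010.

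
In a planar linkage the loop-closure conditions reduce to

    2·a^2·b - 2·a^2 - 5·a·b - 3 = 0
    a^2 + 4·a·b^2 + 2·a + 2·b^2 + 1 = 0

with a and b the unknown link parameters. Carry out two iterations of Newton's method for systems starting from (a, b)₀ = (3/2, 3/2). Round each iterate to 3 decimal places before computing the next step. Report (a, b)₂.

(-0.687, 2.171)

At (3/2, 3/2): F = (-12.000, 24.250).
Jacobian J = [[4·a·b - 4·a - 5·b, 2·a^2 - 5·a], [2·a + 4·b^2 + 2, 8·a·b + 4·b]].
At the point, J = [[-4.500, -3.000], [14.000, 24.000]] (det J = -66.000).
Solving J·Δ = −F gives Δ = (-3.261, 0.892).
Then the next iterate is (a, b)₁ = (-1.761, 2.392).
Round to (-1.761, 2.392) and repeat: F = (26.69508, -28.28095), J = [[-21.76525, 15.00724], [21.36466, -24.13050]].
Δ = (1.074, -0.221), so (a, b)₂ = (-0.687, 2.171).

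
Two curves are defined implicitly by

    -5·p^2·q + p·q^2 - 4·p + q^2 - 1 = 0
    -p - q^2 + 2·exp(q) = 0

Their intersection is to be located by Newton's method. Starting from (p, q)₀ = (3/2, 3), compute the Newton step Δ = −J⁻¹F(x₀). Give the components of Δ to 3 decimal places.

(-0.539, -0.884)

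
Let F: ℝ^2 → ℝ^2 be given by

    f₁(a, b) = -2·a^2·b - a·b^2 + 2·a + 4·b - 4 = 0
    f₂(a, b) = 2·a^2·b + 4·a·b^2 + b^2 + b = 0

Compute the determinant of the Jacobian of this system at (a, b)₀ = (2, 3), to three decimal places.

-993.000

J = [[-4·a·b - b^2 + 2, -2·a^2 - 2·a·b + 4], [4·a·b + 4·b^2, 2·a^2 + 8·a·b + 2·b + 1]].
At the point, J = [[-31.000, -16.000], [60.000, 63.000]].
det J = -993.000.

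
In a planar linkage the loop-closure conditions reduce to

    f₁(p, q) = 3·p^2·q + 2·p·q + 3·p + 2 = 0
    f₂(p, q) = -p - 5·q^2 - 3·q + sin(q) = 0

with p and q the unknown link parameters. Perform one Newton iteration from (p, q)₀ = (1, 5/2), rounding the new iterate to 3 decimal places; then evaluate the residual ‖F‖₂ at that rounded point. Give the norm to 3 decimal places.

11.370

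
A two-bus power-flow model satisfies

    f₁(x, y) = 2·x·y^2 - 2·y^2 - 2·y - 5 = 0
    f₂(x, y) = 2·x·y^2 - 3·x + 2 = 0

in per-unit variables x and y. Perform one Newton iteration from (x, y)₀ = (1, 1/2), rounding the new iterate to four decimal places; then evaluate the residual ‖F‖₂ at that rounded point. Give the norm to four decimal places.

80.6738

At (1, 1/2): F = (-6.0000, -0.5000).
Jacobian J = [[2·y^2, 4·x·y - 4·y - 2], [2·y^2 - 3, 4·x·y]].
At the point, J = [[0.5000, -2.0000], [-2.5000, 2.0000]] (det J = -4.0000).
Solving J·Δ = −F gives Δ = (-3.2500, -3.8125).
Then the next iterate is (x, y)₁ = (-2.2500, -3.3125).
Re-evaluating at (-2.2500, -3.3125): F = (-69.697266, -40.626953), so ‖F‖₂ = 80.6738.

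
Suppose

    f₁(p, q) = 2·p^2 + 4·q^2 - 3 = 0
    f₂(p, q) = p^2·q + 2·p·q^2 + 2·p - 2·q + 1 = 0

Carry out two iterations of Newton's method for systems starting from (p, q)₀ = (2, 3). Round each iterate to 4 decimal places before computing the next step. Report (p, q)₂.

(1.3230, 0.6776)

At (2, 3): F = (41.0000, 47.0000).
Jacobian J = [[4·p, 8·q], [2·p·q + 2·q^2 + 2, p^2 + 4·p·q - 2]].
At the point, J = [[8.0000, 24.0000], [32.0000, 26.0000]] (det J = -560.0000).
Solving J·Δ = −F gives Δ = (-0.1107, -1.6714).
Then the next iterate is (p, q)₁ = (1.8893, 1.3286).
Round to (1.8893, 1.3286) and repeat: F = (11.199621, 13.533679), J = [[7.5572, 10.6288], [10.550604, 11.609950]].
Δ = (-0.5663, -0.6510), so (p, q)₂ = (1.3230, 0.6776).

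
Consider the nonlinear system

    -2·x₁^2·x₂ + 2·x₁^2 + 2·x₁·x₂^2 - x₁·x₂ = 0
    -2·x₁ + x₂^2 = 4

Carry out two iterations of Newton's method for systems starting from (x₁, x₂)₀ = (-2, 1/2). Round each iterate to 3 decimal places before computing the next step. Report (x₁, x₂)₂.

(-1.656, 0.830)

At (-2, 1/2): F = (4.000, 0.250).
Jacobian J = [[-4·x₁·x₂ + 4·x₁ + 2·x₂^2 - x₂, -2·x₁^2 + 4·x₁·x₂ - x₁], [-2, 2·x₂]].
At the point, J = [[-4.000, -10.000], [-2.000, 1.000]] (det J = -24.000).
Solving J·Δ = −F gives Δ = (0.271, 0.292).
Then the next iterate is (x₁, x₂)₁ = (-1.729, 0.792).
Round to (-1.729, 0.792) and repeat: F = (0.44390, 0.08526), J = [[-0.976, -9.72735], [-2.000, 1.584]].
Δ = (0.073, 0.038), so (x₁, x₂)₂ = (-1.656, 0.830).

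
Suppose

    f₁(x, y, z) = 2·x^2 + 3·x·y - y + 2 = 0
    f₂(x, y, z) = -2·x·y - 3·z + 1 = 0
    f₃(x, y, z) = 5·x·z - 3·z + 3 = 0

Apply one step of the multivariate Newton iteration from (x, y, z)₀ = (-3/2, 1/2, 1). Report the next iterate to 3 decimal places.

(-0.745, 0.564, 0.645)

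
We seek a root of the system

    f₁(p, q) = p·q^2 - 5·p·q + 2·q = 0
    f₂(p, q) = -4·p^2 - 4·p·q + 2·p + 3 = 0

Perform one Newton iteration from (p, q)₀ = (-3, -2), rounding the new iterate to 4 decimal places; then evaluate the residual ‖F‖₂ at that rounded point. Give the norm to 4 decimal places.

19.5889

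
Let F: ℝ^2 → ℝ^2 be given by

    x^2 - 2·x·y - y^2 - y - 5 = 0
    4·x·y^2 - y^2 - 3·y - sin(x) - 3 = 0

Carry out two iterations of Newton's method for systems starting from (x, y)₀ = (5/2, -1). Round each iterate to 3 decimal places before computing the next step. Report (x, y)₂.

At (5/2, -1): F = (6.250, 8.40153).
Jacobian J = [[2·x - 2·y, -2·x - 2·y - 1], [4·y^2 - cos(x), 8·x·y - 2·y - 3]].
At the point, J = [[7.000, -4.000], [4.80114, -21.000]] (det J = -127.79543).
Solving J·Δ = −F gives Δ = (-0.764, 0.225).
Then the next iterate is (x, y)₁ = (1.736, -0.775).
Round to (1.736, -0.775) and repeat: F = (0.87887, 1.90873), J = [[5.022, -2.922], [2.56695, -12.21320]].
Δ = (-0.096, 0.136), so (x, y)₂ = (1.640, -0.639).

(1.640, -0.639)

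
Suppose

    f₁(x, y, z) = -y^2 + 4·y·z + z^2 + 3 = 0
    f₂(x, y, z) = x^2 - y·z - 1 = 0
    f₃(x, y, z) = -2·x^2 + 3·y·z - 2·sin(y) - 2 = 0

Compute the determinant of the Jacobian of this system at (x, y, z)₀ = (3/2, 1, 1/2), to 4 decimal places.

J = [[0, -2·y + 4·z, 4·y + 2·z], [2·x, -z, -y], [-4·x, 3·z - 2·cos(y), 3·y]].
At the point, J = [[0.0000, 0.0000, 5.0000], [3.0000, -0.5000, -1.0000], [-6.0000, 0.419395, 3.0000]].
det J = -8.7091.

-8.7091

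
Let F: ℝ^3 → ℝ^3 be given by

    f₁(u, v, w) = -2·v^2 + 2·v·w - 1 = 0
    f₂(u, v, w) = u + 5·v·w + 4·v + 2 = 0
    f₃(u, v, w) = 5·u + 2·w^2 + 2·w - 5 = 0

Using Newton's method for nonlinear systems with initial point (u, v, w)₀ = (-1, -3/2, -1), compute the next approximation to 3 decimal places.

(1.197, -0.505, -0.506)

At (-1, -3/2, -1): F = (-2.500, 2.500, -10.000).
Jacobian J = [[0, -4·v + 2·w, 2·v], [1, 5·w + 4, 5·v], [5, 0, 4·w + 2]].
At the point, J = [[0.000, 4.000, -3.000], [1.000, -1.000, -7.500], [5.000, 0.000, -2.000]] (det J = -157.000).
Solving J·Δ = −F gives Δ = (2.197, 0.995, 0.494).
Then the next iterate is (u, v, w)₁ = (1.197, -0.505, -0.506).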